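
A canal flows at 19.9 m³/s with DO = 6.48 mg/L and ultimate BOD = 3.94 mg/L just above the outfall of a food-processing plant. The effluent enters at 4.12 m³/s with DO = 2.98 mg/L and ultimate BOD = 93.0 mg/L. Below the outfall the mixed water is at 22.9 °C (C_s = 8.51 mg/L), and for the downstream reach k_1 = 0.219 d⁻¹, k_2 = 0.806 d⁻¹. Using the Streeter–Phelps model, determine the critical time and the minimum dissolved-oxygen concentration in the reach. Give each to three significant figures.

Mixed DO = (19.9×6.48 + 4.12×2.98)/(19.9+4.12) = 141.2/24.02 = 5.880 mg/L.
Mixed L₀ = (19.9×3.94 + 4.12×93.0)/(24.02) = 461.6/24.02 = 19.22 mg/L.
Initial deficit D₀ = C_s − DO₀ = 8.51 − 5.880 = 2.630 mg/L.
t_c = (1/0.5870) ln[(0.806/0.219)(1 − 2.630×0.5870/(0.219×19.22))] = 1.704 × ln(2.330) = 1.441 d.
D_c = (0.219/0.806) × 19.22 × e^(−0.219×1.441) = 0.2717 × 19.22 × 0.7294 = 3.808 mg/L.
Minimum DO = 8.51 − 3.808 = 4.702 mg/L.

t_c ≈ 1.44 d; minimum DO ≈ 4.70 mg/L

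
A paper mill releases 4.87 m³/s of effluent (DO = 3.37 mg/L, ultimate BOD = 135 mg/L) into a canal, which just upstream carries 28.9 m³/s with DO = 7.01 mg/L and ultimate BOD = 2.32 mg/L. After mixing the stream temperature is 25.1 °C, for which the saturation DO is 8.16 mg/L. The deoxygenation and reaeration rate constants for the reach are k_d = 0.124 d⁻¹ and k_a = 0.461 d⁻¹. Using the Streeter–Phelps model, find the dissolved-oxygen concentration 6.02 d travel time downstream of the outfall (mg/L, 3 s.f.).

Mixed DO = (28.9×7.01 + 4.87×3.37)/(28.9+4.87) = 219.0/33.77 = 6.485 mg/L.
Mixed L₀ = (28.9×2.32 + 4.87×135)/(33.77) = 724.5/33.77 = 21.45 mg/L.
Initial deficit D₀ = C_s − DO₀ = 8.16 − 6.485 = 1.675 mg/L.
D(6.02) = [0.124×21.45/(0.461−0.124)](e^(−0.124×6.02) − e^(−0.461×6.02)) + 1.675 e^(−0.461×6.02)
= 7.894 × (0.4740 − 0.06234) + 1.675 × 0.06234 = 3.354 mg/L.
DO = 8.16 − 3.354 = 4.806 mg/L.

DO ≈ 4.81 mg/L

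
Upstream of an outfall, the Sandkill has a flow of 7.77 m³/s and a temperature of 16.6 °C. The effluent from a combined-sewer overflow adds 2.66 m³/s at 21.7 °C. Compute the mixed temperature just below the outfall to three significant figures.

17.9 °C

Flow-weighted mixing: C = (Q_r C_r + Q_w C_w)/(Q_r + Q_w)
= (7.77×16.6 + 2.66×21.7)/(7.77 + 2.66) = 186.7/10.43 = 17.90 °C.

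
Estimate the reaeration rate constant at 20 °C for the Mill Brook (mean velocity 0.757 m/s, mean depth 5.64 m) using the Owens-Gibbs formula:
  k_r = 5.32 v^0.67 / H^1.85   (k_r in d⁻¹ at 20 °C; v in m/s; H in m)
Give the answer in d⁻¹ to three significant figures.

k_r = 5.32 × 0.757^0.67 / 5.64^1.85 = 5.32 × 0.8298 / 24.54 = 0.1799 d⁻¹.

k_r ≈ 0.180 d⁻¹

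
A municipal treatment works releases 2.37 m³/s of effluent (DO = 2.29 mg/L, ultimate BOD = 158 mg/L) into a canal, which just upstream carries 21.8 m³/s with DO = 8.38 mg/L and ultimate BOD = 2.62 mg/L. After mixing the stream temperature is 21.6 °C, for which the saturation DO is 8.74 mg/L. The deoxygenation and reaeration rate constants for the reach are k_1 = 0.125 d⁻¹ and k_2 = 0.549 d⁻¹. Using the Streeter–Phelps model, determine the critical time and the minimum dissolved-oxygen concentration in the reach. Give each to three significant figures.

t_c ≈ 3.02 d; minimum DO ≈ 5.95 mg/L

Mixed DO = (21.8×8.38 + 2.37×2.29)/(21.8+2.37) = 188.1/24.17 = 7.783 mg/L.
Mixed L₀ = (21.8×2.62 + 2.37×158)/(24.17) = 431.6/24.17 = 17.86 mg/L.
Initial deficit D₀ = C_s − DO₀ = 8.74 − 7.783 = 0.9572 mg/L.
t_c = (1/0.4240) ln[(0.549/0.125)(1 − 0.9572×0.4240/(0.125×17.86))] = 2.358 × ln(3.593) = 3.017 d.
D_c = (0.125/0.549) × 17.86 × e^(−0.125×3.017) = 0.2277 × 17.86 × 0.6859 = 2.788 mg/L.
Minimum DO = 8.74 − 2.788 = 5.952 mg/L.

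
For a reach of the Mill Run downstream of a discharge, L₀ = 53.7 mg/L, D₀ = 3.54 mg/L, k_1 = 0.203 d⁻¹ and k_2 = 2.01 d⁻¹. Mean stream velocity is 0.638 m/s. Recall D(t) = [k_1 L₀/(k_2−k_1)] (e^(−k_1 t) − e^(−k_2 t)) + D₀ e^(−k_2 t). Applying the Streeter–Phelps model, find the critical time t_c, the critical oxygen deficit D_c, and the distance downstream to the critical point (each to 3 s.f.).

t_c ≈ 0.780 d; D_c ≈ 4.63 mg/L; x_c ≈ 43.0 km

With k_2/k_1 = 9.901 and 1 − D₀(k_2−k_1)/(k_1 L₀) = 0.4132,
t_c = ln(9.901 × 0.4132) / (2.01 − 0.203) = ln(4.091) / 1.807 = 1.409/1.807 = 0.7797 d.
D_c = (k_1/k_2) L₀ e^(−k_1 t_c) = (0.203/2.01) × 53.7 × e^(−0.203×0.7797) = 0.1010 × 53.7 × 0.8536 = 4.630 mg/L.
x_c = v t_c = 0.638 m/s × 0.7797 d × 86400 s/d = 42980 m ≈ 43.0 km.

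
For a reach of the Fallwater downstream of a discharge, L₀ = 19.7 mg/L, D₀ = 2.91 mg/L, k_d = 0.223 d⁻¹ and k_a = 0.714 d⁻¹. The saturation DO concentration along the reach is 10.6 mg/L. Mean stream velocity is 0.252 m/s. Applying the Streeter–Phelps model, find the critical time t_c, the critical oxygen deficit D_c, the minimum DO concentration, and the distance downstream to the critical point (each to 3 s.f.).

t_c = [1/(k_a−k_d)] ln[(k_a/k_d)(1 − D₀(k_a−k_d)/(k_d L₀))]
= [1/(0.714−0.223)] ln[(0.714/0.223)(1 − 2.91×0.4910/(0.223×19.7))]
= (1/0.4910) ln[3.202 × 0.6748] = 2.037 × ln(2.160) = 2.037 × 0.7703 = 1.569 d.
L(t_c) = L₀ e^(−k_d t_c) = 19.7 × 0.7048 = 13.88 mg/L, and at the critical point k_a D_c = k_d L, so D_c = (0.223/0.714) × 13.88 = 4.336 mg/L.
Minimum DO = C_s − D_c = 10.6 − 4.336 = 6.264 mg/L.
x_c = v t_c = 0.252 m/s × 1.569 d × 86400 s/d = 34160 m ≈ 34.2 km.

t_c ≈ 1.57 d; D_c ≈ 4.34 mg/L; min DO ≈ 6.26 mg/L; x_c ≈ 34.2 km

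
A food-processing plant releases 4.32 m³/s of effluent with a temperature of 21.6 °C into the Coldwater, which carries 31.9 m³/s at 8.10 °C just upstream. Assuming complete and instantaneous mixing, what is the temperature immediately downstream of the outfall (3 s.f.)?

Flow-weighted mixing: C = (Q_r C_r + Q_w C_w)/(Q_r + Q_w)
= (31.9×8.10 + 4.32×21.6)/(31.9 + 4.32) = 351.7/36.22 = 9.710 °C.

9.71 °C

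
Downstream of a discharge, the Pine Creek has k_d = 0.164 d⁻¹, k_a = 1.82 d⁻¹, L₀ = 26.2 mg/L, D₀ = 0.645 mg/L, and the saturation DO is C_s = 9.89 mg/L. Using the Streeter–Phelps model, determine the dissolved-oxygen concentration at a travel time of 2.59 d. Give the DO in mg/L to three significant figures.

k_d L₀/(k_a−k_d) = 0.164×26.2/(1.82−0.164) = 4.297/1.656 = 2.595 mg/L.
e^(−k_d t) = e^(−0.164×2.590) = 0.6539; e^(−k_a t) = e^(−1.82×2.590) = 0.008971.
D = 2.595 × (0.6539 − 0.008971) + 0.645 × 0.008971 = 1.673 + 0.005786 = 1.679 mg/L.
DO = C_s − D = 9.89 − 1.679 = 8.211 mg/L.

DO ≈ 8.21 mg/L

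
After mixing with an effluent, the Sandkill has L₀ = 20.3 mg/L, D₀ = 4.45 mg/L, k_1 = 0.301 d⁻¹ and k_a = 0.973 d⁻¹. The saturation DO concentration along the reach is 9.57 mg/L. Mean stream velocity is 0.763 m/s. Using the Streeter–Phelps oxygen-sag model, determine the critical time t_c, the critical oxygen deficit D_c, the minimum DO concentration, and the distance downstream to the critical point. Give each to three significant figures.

t_c = [1/(k_a−k_1)] ln[(k_a/k_1)(1 − D₀(k_a−k_1)/(k_1 L₀))]
= [1/(0.973−0.301)] ln[(0.973/0.301)(1 − 4.45×0.6720/(0.301×20.3))]
= (1/0.6720) ln[3.233 × 0.5106] = 1.488 × ln(1.651) = 1.488 × 0.5011 = 0.7457 d.
D_c = (k_1/k_a) L₀ e^(−k_1 t_c) = (0.301/0.973) × 20.3 × e^(−0.301×0.7457) = 0.3094 × 20.3 × 0.7990 = 5.017 mg/L.
Minimum DO = C_s − D_c = 9.57 − 5.017 = 4.553 mg/L.
x_c = v t_c = 0.763 m/s × 0.7457 d × 86400 s/d = 49160 m ≈ 49.2 km.

t_c ≈ 0.746 d; D_c ≈ 5.02 mg/L; min DO ≈ 4.55 mg/L; x_c ≈ 49.2 km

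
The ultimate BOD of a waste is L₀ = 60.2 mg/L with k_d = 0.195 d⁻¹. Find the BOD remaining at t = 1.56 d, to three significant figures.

L_t = L₀ e^(−k_d t) = 60.2 × e^(−0.195×1.56) = 60.2 × 0.7377 = 44.41 mg/L.

L ≈ 44.4 mg/L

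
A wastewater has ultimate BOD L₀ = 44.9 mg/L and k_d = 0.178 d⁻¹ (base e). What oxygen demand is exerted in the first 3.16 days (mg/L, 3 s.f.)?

y ≈ 19.3 mg/L

y_t = L₀(1 − e^(−k_d t)) = 44.9 × (1 − e^(−0.178×3.16))
= 44.9 × (1 − 0.5698) = 44.9 × 0.4302 = 19.32 mg/L.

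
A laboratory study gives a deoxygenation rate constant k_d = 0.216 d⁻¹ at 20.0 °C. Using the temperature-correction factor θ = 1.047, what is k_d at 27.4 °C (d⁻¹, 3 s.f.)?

k_d(T₂) = k_d(T₁) · θ^(T₂−T₁) = 0.216 × 1.047^(27.4−20.0)
= 0.216 × 1.047^7.40 = 0.216 × 1.405 = 0.3034 d⁻¹.

k_d ≈ 0.303 d⁻¹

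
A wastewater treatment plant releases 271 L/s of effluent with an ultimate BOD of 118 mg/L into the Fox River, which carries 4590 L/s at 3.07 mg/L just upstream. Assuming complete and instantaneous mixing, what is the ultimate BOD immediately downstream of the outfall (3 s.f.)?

Flow-weighted mixing: C = (Q_r C_r + Q_w C_w)/(Q_r + Q_w)
= (4590×3.07 + 271×118)/(4590 + 271) = 46070/4861 = 9.477 mg/L.

9.48 mg/L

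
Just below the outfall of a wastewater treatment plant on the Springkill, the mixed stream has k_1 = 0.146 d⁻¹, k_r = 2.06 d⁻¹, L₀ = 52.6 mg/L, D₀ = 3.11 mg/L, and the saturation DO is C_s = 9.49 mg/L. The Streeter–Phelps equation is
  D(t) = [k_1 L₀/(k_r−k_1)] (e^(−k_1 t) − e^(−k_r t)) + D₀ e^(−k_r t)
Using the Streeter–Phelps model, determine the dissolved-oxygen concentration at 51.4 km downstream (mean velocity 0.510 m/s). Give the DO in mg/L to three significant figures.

DO ≈ 6.19 mg/L

Travel time t = x/v = 51.4 km / (0.510 m/s) = 51400 m / 0.510 m/s = 100800 s = 1.166 d.
k_1 L₀/(k_r−k_1) = 0.146×52.6/(2.06−0.146) = 7.680/1.914 = 4.012 mg/L.
e^(−k_1 t) = e^(−0.146×1.166) = 0.8434; e^(−k_r t) = e^(−2.06×1.166) = 0.09045.
D = 4.012 × (0.8434 − 0.09045) + 3.11 × 0.09045 = 3.021 + 0.2813 = 3.302 mg/L.
DO = C_s − D = 9.49 − 3.302 = 6.188 mg/L.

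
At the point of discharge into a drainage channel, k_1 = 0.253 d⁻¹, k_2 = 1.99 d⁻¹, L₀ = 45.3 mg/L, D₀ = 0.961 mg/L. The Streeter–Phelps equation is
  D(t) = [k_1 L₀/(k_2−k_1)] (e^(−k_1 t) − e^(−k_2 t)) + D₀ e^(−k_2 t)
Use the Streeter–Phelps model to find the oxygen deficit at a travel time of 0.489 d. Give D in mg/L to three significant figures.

k_1 L₀/(k_2−k_1) = 0.253×45.3/(1.99−0.253) = 11.46/1.737 = 6.598 mg/L.
e^(−k_1 t) = e^(−0.253×0.4890) = 0.8836; e^(−k_2 t) = e^(−1.99×0.4890) = 0.3779.
D = 6.598 × (0.8836 − 0.3779) + 0.961 × 0.3779 = 3.337 + 0.3632 = 3.700 mg/L.

D ≈ 3.70 mg/L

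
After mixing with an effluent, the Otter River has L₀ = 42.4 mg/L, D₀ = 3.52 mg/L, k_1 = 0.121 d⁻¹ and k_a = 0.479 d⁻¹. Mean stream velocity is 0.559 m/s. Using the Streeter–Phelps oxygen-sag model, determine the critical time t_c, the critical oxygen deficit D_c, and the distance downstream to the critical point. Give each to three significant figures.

t_c = [1/(k_a−k_1)] ln[(k_a/k_1)(1 − D₀(k_a−k_1)/(k_1 L₀))]
= [1/(0.479−0.121)] ln[(0.479/0.121)(1 − 3.52×0.3580/(0.121×42.4))]
= (1/0.3580) ln[3.959 × 0.7544] = 2.793 × ln(2.986) = 2.793 × 1.094 = 3.056 d.
L(t_c) = L₀ e^(−k_1 t_c) = 42.4 × 0.6909 = 29.29 mg/L, and at the critical point k_a D_c = k_1 L, so D_c = (0.121/0.479) × 29.29 = 7.400 mg/L.
x_c = v t_c = 0.559 m/s × 3.056 d × 86400 s/d = 147600 m ≈ 148 km.

t_c ≈ 3.06 d; D_c ≈ 7.40 mg/L; x_c ≈ 148 km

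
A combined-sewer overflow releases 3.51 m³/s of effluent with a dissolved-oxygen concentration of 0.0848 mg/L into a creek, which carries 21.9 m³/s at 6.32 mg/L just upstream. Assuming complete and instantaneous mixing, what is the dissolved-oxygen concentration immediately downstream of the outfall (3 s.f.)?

Flow-weighted mixing: C = (Q_r C_r + Q_w C_w)/(Q_r + Q_w)
= (21.9×6.32 + 3.51×0.0848)/(21.9 + 3.51) = 138.7/25.41 = 5.459 mg/L.

5.46 mg/L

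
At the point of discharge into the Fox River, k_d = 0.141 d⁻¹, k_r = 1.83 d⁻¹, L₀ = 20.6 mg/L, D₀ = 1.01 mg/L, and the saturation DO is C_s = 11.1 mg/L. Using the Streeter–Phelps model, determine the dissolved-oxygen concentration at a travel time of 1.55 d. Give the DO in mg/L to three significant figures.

DO ≈ 9.76 mg/L

k_d L₀/(k_r−k_d) = 0.141×20.6/(1.83−0.141) = 2.905/1.689 = 1.720 mg/L.
e^(−k_d t) = e^(−0.141×1.550) = 0.8037; e^(−k_r t) = e^(−1.83×1.550) = 0.05863.
D = 1.720 × (0.8037 − 0.05863) + 1.01 × 0.05863 = 1.281 + 0.05922 = 1.340 mg/L.
DO = C_s − D = 11.1 − 1.340 = 9.760 mg/L.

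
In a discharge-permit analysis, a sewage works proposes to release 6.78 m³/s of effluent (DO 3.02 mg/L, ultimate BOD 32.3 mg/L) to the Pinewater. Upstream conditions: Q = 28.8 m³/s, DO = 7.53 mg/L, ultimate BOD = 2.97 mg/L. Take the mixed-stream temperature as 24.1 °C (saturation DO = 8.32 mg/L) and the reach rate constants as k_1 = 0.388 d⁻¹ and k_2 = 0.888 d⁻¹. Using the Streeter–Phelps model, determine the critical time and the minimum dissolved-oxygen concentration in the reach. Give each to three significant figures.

Mixed DO = (28.8×7.53 + 6.78×3.02)/(28.8+6.78) = 237.3/35.58 = 6.671 mg/L.
Mixed L₀ = (28.8×2.97 + 6.78×32.3)/(35.58) = 304.5/35.58 = 8.559 mg/L.
Initial deficit D₀ = C_s − DO₀ = 8.32 − 6.671 = 1.649 mg/L.
t_c = (1/0.5000) ln[(0.888/0.388)(1 − 1.649×0.5000/(0.388×8.559))] = 2.000 × ln(1.720) = 1.085 d.
D_c = (0.388/0.888) × 8.559 × e^(−0.388×1.085) = 0.4369 × 8.559 × 0.6564 = 2.455 mg/L.
Minimum DO = 8.32 − 2.455 = 5.865 mg/L.

t_c ≈ 1.08 d; minimum DO ≈ 5.87 mg/L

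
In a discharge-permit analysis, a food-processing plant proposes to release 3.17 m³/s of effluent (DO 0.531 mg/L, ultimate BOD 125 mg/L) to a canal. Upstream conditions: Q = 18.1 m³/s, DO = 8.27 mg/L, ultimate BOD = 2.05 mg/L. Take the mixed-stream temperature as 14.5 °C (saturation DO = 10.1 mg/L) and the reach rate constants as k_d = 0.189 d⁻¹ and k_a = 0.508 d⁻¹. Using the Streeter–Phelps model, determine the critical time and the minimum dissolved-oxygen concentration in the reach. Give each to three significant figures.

t_c ≈ 2.21 d; minimum DO ≈ 5.11 mg/L

Mixed DO = (18.1×8.27 + 3.17×0.531)/(18.1+3.17) = 151.4/21.27 = 7.117 mg/L.
Mixed L₀ = (18.1×2.05 + 3.17×125)/(21.27) = 433.4/21.27 = 20.37 mg/L.
Initial deficit D₀ = C_s − DO₀ = 10.1 − 7.117 = 2.983 mg/L.
t_c = (1/0.3190) ln[(0.508/0.189)(1 − 2.983×0.3190/(0.189×20.37))] = 3.135 × ln(2.024) = 2.210 d.
D_c = (0.189/0.508) × 20.37 × e^(−0.189×2.210) = 0.3720 × 20.37 × 0.6586 = 4.992 mg/L.
Minimum DO = 10.1 − 4.992 = 5.108 mg/L.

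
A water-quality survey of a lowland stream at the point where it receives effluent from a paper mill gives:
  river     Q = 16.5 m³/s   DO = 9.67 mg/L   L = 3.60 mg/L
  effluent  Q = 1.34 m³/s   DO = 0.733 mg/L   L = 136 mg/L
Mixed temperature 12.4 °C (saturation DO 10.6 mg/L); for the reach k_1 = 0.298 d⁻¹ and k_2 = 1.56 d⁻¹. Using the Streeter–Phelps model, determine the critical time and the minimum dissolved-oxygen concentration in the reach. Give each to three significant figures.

Mixed DO = (16.5×9.67 + 1.34×0.733)/(16.5+1.34) = 160.5/17.84 = 8.999 mg/L.
Mixed L₀ = (16.5×3.60 + 1.34×136)/(17.84) = 241.6/17.84 = 13.54 mg/L.
Initial deficit D₀ = C_s − DO₀ = 10.6 − 8.999 = 1.601 mg/L.
t_c = (1/1.262) ln[(1.56/0.298)(1 − 1.601×1.262/(0.298×13.54))] = 0.7924 × ln(2.614) = 0.7614 d.
D_c = (0.298/1.56) × 13.54 × e^(−0.298×0.7614) = 0.1910 × 13.54 × 0.7970 = 2.062 mg/L.
Minimum DO = 10.6 − 2.062 = 8.538 mg/L.

t_c ≈ 0.761 d; minimum DO ≈ 8.54 mg/L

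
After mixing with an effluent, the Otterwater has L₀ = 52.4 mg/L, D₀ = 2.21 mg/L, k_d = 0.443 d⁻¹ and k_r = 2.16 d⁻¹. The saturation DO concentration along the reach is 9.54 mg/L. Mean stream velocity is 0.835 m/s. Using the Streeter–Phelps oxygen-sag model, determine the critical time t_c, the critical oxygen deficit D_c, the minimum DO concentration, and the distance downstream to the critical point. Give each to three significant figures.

t_c ≈ 0.819 d; D_c ≈ 7.48 mg/L; min DO ≈ 2.06 mg/L; x_c ≈ 59.1 km

With k_r/k_d = 4.876 and 1 − D₀(k_r−k_d)/(k_d L₀) = 0.8365,
t_c = ln(4.876 × 0.8365) / (2.16 − 0.443) = ln(4.079) / 1.717 = 1.406/1.717 = 0.8188 d.
L(t_c) = L₀ e^(−k_d t_c) = 52.4 × 0.6958 = 36.46 mg/L, and at the critical point k_r D_c = k_d L, so D_c = (0.443/2.16) × 36.46 = 7.478 mg/L.
Minimum DO = C_s − D_c = 9.54 − 7.478 = 2.062 mg/L.
x_c = v t_c = 0.835 m/s × 0.8188 d × 86400 s/d = 59070 m ≈ 59.1 km.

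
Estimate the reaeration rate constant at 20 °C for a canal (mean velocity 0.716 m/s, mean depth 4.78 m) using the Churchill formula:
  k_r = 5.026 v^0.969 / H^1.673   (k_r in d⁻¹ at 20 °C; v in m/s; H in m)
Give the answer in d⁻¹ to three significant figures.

k_r ≈ 0.265 d⁻¹

k_r = 5.026 × 0.716^0.969 / 4.78^1.673 = 5.026 × 0.7235 / 13.70 = 0.2654 d⁻¹.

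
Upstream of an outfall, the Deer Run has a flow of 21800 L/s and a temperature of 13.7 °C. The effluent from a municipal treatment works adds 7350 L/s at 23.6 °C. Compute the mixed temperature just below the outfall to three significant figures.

16.2 °C

Flow-weighted mixing: C = (Q_r C_r + Q_w C_w)/(Q_r + Q_w)
= (21800×13.7 + 7350×23.6)/(21800 + 7350) = 472100/29150 = 16.20 °C.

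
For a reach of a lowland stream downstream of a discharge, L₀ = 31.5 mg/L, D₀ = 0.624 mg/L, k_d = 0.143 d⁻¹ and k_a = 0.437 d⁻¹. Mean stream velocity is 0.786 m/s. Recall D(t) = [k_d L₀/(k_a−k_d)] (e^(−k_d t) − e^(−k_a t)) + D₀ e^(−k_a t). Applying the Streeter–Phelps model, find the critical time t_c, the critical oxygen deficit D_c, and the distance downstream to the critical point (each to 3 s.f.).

t_c ≈ 3.66 d; D_c ≈ 6.11 mg/L; x_c ≈ 248 km

With k_a/k_d = 3.056 and 1 − D₀(k_a−k_d)/(k_d L₀) = 0.9593,
t_c = ln(3.056 × 0.9593) / (0.437 − 0.143) = ln(2.931) / 0.2940 = 1.076/0.2940 = 3.658 d.
D_c = (k_d/k_a) L₀ e^(−k_d t_c) = (0.143/0.437) × 31.5 × e^(−0.143×3.658) = 0.3272 × 31.5 × 0.5927 = 6.109 mg/L.
x_c = v t_c = 0.786 m/s × 3.658 d × 86400 s/d = 248400 m ≈ 248 km.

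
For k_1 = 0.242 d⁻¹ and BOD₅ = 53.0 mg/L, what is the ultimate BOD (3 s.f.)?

L₀ ≈ 75.5 mg/L

BOD₅ = L₀(1 − e^(−5k_1)) ⇒ L₀ = BOD₅ / (1 − e^(−5×0.242))
= 53.0 / (1 − 0.2982) = 53.0 / 0.7018 = 75.52 mg/L.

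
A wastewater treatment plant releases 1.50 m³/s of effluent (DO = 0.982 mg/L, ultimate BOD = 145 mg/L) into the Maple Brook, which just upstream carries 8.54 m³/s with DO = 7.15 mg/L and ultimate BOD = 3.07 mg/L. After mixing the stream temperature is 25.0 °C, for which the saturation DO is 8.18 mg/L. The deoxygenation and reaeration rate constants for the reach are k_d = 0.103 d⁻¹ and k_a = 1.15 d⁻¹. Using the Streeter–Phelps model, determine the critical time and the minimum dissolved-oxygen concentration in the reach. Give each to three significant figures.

Mixed DO = (8.54×7.15 + 1.50×0.982)/(8.54+1.50) = 62.53/10.04 = 6.228 mg/L.
Mixed L₀ = (8.54×3.07 + 1.50×145)/(10.04) = 243.7/10.04 = 24.27 mg/L.
Initial deficit D₀ = C_s − DO₀ = 8.18 − 6.228 = 1.952 mg/L.
t_c = (1/1.047) ln[(1.15/0.103)(1 − 1.952×1.047/(0.103×24.27))] = 0.9551 × ln(2.041) = 0.6814 d.
D_c = (0.103/1.15) × 24.27 × e^(−0.103×0.6814) = 0.08957 × 24.27 × 0.9322 = 2.027 mg/L.
Minimum DO = 8.18 − 2.027 = 6.153 mg/L.

t_c ≈ 0.681 d; minimum DO ≈ 6.15 mg/L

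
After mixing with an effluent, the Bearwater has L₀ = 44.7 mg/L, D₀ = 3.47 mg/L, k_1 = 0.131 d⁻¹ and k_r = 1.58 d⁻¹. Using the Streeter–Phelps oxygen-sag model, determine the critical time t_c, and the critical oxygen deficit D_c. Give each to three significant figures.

t_c ≈ 0.368 d; D_c ≈ 3.53 mg/L

t_c = [1/(k_r−k_1)] ln[(k_r/k_1)(1 − D₀(k_r−k_1)/(k_1 L₀))]
= [1/(1.58−0.131)] ln[(1.58/0.131)(1 − 3.47×1.449/(0.131×44.7))]
= (1/1.449) ln[12.06 × 0.1413] = 0.6901 × ln(1.705) = 0.6901 × 0.5334 = 0.3681 d.
L(t_c) = L₀ e^(−k_1 t_c) = 44.7 × 0.9529 = 42.60 mg/L, and at the critical point k_r D_c = k_1 L, so D_c = (0.131/1.58) × 42.60 = 3.532 mg/L.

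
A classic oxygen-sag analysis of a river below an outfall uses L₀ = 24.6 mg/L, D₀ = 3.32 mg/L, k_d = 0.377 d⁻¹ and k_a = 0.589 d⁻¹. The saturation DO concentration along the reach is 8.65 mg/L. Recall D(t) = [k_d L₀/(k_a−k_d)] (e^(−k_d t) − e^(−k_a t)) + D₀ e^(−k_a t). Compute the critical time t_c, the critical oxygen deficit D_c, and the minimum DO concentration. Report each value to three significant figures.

At the critical point dD/dt = 0, so k_d L₀ e^(−k_d t) = k_a D. Substituting D(t) from the Streeter–Phelps equation and solving for t gives
t_c = ln[(k_a/k_d)(1 − D₀(k_a−k_d)/(k_d L₀))] / (k_a−k_d).
Here k_a−k_d = 0.2120 d⁻¹ and 1 − D₀(k_a−k_d)/(k_d L₀) = 1 − 3.32×0.2120/(0.377×24.6) = 0.9241, so
t_c = ln(1.562 × 0.9241) / 0.2120 = 0.3673 / 0.2120 = 1.732 d.
L(t_c) = L₀ e^(−k_d t_c) = 24.6 × 0.5204 = 12.80 mg/L, and at the critical point k_a D_c = k_d L, so D_c = (0.377/0.589) × 12.80 = 8.195 mg/L.
Minimum DO = C_s − D_c = 8.65 − 8.195 = 0.4554 mg/L.

t_c ≈ 1.73 d; D_c ≈ 8.19 mg/L; min DO ≈ 0.455 mg/L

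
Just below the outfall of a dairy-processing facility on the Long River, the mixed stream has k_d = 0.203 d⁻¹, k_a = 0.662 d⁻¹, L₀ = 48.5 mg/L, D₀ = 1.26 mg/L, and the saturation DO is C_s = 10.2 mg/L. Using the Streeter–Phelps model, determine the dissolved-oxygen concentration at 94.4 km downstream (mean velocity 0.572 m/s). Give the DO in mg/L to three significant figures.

Travel time t = x/v = 94.4 km / (0.572 m/s) = 94400 m / 0.572 m/s = 165000 s = 1.910 d.
k_d L₀/(k_a−k_d) = 0.203×48.5/(0.662−0.203) = 9.846/0.4590 = 21.45 mg/L.
e^(−k_d t) = e^(−0.203×1.910) = 0.6786; e^(−k_a t) = e^(−0.662×1.910) = 0.2824.
D = 21.45 × (0.6786 − 0.2824) + 1.26 × 0.2824 = 8.498 + 0.3558 = 8.854 mg/L.
DO = C_s − D = 10.2 − 8.854 = 1.346 mg/L.

DO ≈ 1.35 mg/L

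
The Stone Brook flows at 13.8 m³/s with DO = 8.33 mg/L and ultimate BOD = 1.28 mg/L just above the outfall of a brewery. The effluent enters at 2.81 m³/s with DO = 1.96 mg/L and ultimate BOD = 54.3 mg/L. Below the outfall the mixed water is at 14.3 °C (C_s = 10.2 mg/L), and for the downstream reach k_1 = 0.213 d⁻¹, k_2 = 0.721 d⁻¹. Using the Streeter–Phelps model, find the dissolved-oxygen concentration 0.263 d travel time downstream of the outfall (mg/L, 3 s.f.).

Mixed DO = (13.8×8.33 + 2.81×1.96)/(13.8+2.81) = 120.5/16.61 = 7.252 mg/L.
Mixed L₀ = (13.8×1.28 + 2.81×54.3)/(16.61) = 170.2/16.61 = 10.25 mg/L.
Initial deficit D₀ = C_s − DO₀ = 10.2 − 7.252 = 2.948 mg/L.
D(0.263) = [0.213×10.25/(0.721−0.213)](e^(−0.213×0.263) − e^(−0.721×0.263)) + 2.948 e^(−0.721×0.263)
= 4.298 × (0.9455 − 0.8273) + 2.948 × 0.8273 = 2.947 mg/L.
DO = 10.2 − 2.947 = 7.253 mg/L.

DO ≈ 7.25 mg/L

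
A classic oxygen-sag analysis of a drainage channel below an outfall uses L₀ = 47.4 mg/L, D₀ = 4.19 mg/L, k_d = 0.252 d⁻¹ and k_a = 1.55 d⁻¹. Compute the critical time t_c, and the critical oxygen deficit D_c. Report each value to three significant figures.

At the critical point dD/dt = 0, so k_d L₀ e^(−k_d t) = k_a D. Substituting D(t) from the Streeter–Phelps equation and solving for t gives
t_c = ln[(k_a/k_d)(1 − D₀(k_a−k_d)/(k_d L₀))] / (k_a−k_d).
Here k_a−k_d = 1.298 d⁻¹ and 1 − D₀(k_a−k_d)/(k_d L₀) = 1 − 4.19×1.298/(0.252×47.4) = 0.5447, so
t_c = ln(6.151 × 0.5447) / 1.298 = 1.209 / 1.298 = 0.9315 d.
D_c = (k_d/k_a) L₀ e^(−k_d t_c) = (0.252/1.55) × 47.4 × e^(−0.252×0.9315) = 0.1626 × 47.4 × 0.7908 = 6.094 mg/L.

t_c ≈ 0.931 d; D_c ≈ 6.09 mg/L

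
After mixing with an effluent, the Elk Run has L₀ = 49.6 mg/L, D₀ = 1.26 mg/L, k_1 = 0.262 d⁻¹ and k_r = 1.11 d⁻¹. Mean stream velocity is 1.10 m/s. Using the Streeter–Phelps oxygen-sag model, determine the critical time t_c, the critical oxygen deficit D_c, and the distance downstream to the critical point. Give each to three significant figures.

t_c = [1/(k_r−k_1)] ln[(k_r/k_1)(1 − D₀(k_r−k_1)/(k_1 L₀))]
= [1/(1.11−0.262)] ln[(1.11/0.262)(1 − 1.26×0.8480/(0.262×49.6))]
= (1/0.8480) ln[4.237 × 0.9178] = 1.179 × ln(3.888) = 1.179 × 1.358 = 1.601 d.
D_c = (k_1/k_r) L₀ e^(−k_1 t_c) = (0.262/1.11) × 49.6 × e^(−0.262×1.601) = 0.2360 × 49.6 × 0.6573 = 7.696 mg/L.
x_c = v t_c = 1.10 m/s × 1.601 d × 86400 s/d = 152200 m ≈ 152 km.

t_c ≈ 1.60 d; D_c ≈ 7.70 mg/L; x_c ≈ 152 km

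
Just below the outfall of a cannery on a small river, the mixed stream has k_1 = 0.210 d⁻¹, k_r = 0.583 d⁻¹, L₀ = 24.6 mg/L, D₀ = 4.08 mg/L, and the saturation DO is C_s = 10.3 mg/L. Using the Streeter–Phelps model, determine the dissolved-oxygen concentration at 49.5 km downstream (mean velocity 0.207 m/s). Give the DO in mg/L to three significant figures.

Travel time t = x/v = 49.5 km / (0.207 m/s) = 49500 m / 0.207 m/s = 239100 s = 2.768 d.
k_1 L₀/(k_r−k_1) = 0.210×24.6/(0.583−0.210) = 5.166/0.3730 = 13.85 mg/L.
e^(−k_1 t) = e^(−0.210×2.768) = 0.5592; e^(−k_r t) = e^(−0.583×2.768) = 0.1992.
D = 13.85 × (0.5592 − 0.1992) + 4.08 × 0.1992 = 4.987 + 0.8126 = 5.799 mg/L.
DO = C_s − D = 10.3 − 5.799 = 4.501 mg/L.

DO ≈ 4.50 mg/L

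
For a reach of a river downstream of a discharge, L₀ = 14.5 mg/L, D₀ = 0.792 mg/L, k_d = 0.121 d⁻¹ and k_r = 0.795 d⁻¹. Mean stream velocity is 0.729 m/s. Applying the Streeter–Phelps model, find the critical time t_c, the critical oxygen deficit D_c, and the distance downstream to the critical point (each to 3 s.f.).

t_c = [1/(k_r−k_d)] ln[(k_r/k_d)(1 − D₀(k_r−k_d)/(k_d L₀))]
= [1/(0.795−0.121)] ln[(0.795/0.121)(1 − 0.792×0.6740/(0.121×14.5))]
= (1/0.6740) ln[6.570 × 0.6957] = 1.484 × ln(4.571) = 1.484 × 1.520 = 2.255 d.
D_c = (k_d/k_r) L₀ e^(−k_d t_c) = (0.121/0.795) × 14.5 × e^(−0.121×2.255) = 0.1522 × 14.5 × 0.7612 = 1.680 mg/L.
x_c = v t_c = 0.729 m/s × 2.255 d × 86400 s/d = 142000 m ≈ 142 km.

t_c ≈ 2.25 d; D_c ≈ 1.68 mg/L; x_c ≈ 142 km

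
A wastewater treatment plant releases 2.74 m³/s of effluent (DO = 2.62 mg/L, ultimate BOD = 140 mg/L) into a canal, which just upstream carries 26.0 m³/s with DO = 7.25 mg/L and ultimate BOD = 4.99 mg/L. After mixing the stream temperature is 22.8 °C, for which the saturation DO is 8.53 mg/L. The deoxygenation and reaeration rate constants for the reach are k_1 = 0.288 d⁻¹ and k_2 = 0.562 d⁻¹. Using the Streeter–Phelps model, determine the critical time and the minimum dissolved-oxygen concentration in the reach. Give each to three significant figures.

Mixed DO = (26.0×7.25 + 2.74×2.62)/(26.0+2.74) = 195.7/28.74 = 6.809 mg/L.
Mixed L₀ = (26.0×4.99 + 2.74×140)/(28.74) = 513.3/28.74 = 17.86 mg/L.
Initial deficit D₀ = C_s − DO₀ = 8.53 − 6.809 = 1.721 mg/L.
t_c = (1/0.2740) ln[(0.562/0.288)(1 − 1.721×0.2740/(0.288×17.86))] = 3.650 × ln(1.772) = 2.089 d.
D_c = (0.288/0.562) × 17.86 × e^(−0.288×2.089) = 0.5125 × 17.86 × 0.5479 = 5.015 mg/L.
Minimum DO = 8.53 − 5.015 = 3.515 mg/L.

t_c ≈ 2.09 d; minimum DO ≈ 3.51 mg/L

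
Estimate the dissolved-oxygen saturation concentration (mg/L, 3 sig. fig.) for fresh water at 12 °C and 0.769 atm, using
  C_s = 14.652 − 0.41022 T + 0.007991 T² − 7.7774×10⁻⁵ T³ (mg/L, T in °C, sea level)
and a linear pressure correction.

C_s ≈ 8.26 mg/L

At sea level: C_s = 14.652 − 0.41022×12 + 0.007991×12² − 7.7774×10⁻⁵×12³ = 10.75 mg/L.
Pressure correction: C_s' = 10.75 × 0.769 = 8.263 mg/L.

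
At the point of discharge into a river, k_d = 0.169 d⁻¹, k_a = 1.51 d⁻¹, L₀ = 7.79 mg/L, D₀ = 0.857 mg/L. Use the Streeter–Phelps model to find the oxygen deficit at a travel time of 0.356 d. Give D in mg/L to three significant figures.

k_d L₀/(k_a−k_d) = 0.169×7.79/(1.51−0.169) = 1.317/1.341 = 0.9817 mg/L.
e^(−k_d t) = e^(−0.169×0.3560) = 0.9416; e^(−k_a t) = e^(−1.51×0.3560) = 0.5842.
D = 0.9817 × (0.9416 − 0.5842) + 0.857 × 0.5842 = 0.3509 + 0.5006 = 0.8515 mg/L.

D ≈ 0.852 mg/L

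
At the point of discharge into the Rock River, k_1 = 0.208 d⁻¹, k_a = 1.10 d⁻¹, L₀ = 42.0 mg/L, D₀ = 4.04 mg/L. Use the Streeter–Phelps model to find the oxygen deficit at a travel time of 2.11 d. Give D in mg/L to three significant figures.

k_1 L₀/(k_a−k_1) = 0.208×42.0/(1.10−0.208) = 8.736/0.8920 = 9.794 mg/L.
e^(−k_1 t) = e^(−0.208×2.110) = 0.6448; e^(−k_a t) = e^(−1.10×2.110) = 0.09818.
D = 9.794 × (0.6448 − 0.09818) + 4.04 × 0.09818 = 5.353 + 0.3966 = 5.750 mg/L.

D ≈ 5.75 mg/L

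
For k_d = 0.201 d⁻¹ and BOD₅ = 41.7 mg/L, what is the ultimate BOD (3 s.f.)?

L₀ ≈ 65.8 mg/L

BOD₅ = L₀(1 − e^(−5k_d)) ⇒ L₀ = BOD₅ / (1 − e^(−5×0.201))
= 41.7 / (1 − 0.3660) = 41.7 / 0.6340 = 65.78 mg/L.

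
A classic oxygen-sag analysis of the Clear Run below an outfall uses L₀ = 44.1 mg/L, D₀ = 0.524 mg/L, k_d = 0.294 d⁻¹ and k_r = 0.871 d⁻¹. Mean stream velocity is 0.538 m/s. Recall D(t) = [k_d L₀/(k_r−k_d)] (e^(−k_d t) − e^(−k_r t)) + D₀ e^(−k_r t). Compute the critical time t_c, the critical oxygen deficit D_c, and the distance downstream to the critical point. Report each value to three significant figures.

With k_r/k_d = 2.963 and 1 − D₀(k_r−k_d)/(k_d L₀) = 0.9767,
t_c = ln(2.963 × 0.9767) / (0.871 − 0.294) = ln(2.893) / 0.5770 = 1.062/0.5770 = 1.841 d.
D_c = (k_d/k_r) L₀ e^(−k_d t_c) = (0.294/0.871) × 44.1 × e^(−0.294×1.841) = 0.3375 × 44.1 × 0.5820 = 8.663 mg/L.
x_c = v t_c = 0.538 m/s × 1.841 d × 86400 s/d = 85590 m ≈ 85.6 km.

t_c ≈ 1.84 d; D_c ≈ 8.66 mg/L; x_c ≈ 85.6 km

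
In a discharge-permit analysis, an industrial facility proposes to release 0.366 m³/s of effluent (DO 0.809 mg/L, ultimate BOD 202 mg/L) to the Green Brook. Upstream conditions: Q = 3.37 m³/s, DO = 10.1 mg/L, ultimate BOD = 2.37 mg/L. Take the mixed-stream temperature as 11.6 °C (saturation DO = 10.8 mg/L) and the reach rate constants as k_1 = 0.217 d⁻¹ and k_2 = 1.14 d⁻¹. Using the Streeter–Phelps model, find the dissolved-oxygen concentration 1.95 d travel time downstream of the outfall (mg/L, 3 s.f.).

Mixed DO = (3.37×10.1 + 0.366×0.809)/(3.37+0.366) = 34.33/3.736 = 9.190 mg/L.
Mixed L₀ = (3.37×2.37 + 0.366×202)/(3.736) = 81.92/3.736 = 21.93 mg/L.
Initial deficit D₀ = C_s − DO₀ = 10.8 − 9.190 = 1.610 mg/L.
D(1.95) = [0.217×21.93/(1.14−0.217)](e^(−0.217×1.95) − e^(−1.14×1.95)) + 1.610 e^(−1.14×1.95)
= 5.155 × (0.6550 − 0.1083) + 1.610 × 0.1083 = 2.993 mg/L.
DO = 10.8 − 2.993 = 7.807 mg/L.

DO ≈ 7.81 mg/L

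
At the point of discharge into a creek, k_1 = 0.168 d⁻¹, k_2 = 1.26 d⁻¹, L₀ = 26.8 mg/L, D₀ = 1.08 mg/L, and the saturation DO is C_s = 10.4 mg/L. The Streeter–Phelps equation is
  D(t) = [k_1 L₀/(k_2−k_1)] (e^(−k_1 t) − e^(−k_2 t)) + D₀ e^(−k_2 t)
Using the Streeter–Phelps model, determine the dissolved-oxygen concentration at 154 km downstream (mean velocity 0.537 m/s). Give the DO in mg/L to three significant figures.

Travel time t = x/v = 154 km / (0.537 m/s) = 154000 m / 0.537 m/s = 286800 s = 3.319 d.
k_1 L₀/(k_2−k_1) = 0.168×26.8/(1.26−0.168) = 4.502/1.092 = 4.123 mg/L.
e^(−k_1 t) = e^(−0.168×3.319) = 0.5726; e^(−k_2 t) = e^(−1.26×3.319) = 0.01527.
D = 4.123 × (0.5726 − 0.01527) + 1.08 × 0.01527 = 2.298 + 0.01649 = 2.314 mg/L.
DO = C_s − D = 10.4 − 2.314 = 8.086 mg/L.

DO ≈ 8.09 mg/L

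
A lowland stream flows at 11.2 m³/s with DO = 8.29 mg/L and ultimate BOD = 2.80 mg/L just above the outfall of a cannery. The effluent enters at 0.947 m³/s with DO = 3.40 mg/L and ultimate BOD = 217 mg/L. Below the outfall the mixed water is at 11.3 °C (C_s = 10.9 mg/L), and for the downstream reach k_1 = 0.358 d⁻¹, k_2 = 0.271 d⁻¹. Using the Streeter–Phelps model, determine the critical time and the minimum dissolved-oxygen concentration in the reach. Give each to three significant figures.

t_c ≈ 2.78 d; minimum DO ≈ 1.38 mg/L

Mixed DO = (11.2×8.29 + 0.947×3.40)/(11.2+0.947) = 96.07/12.15 = 7.909 mg/L.
Mixed L₀ = (11.2×2.80 + 0.947×217)/(12.15) = 236.9/12.15 = 19.50 mg/L.
Initial deficit D₀ = C_s − DO₀ = 10.9 − 7.909 = 2.991 mg/L.
t_c = (1/-0.08700) ln[(0.271/0.358)(1 − 2.991×-0.08700/(0.358×19.50))] = -11.49 × ln(0.7852) = 2.779 d.
D_c = (0.358/0.271) × 19.50 × e^(−0.358×2.779) = 1.321 × 19.50 × 0.3697 = 9.523 mg/L.
Minimum DO = 10.9 − 9.523 = 1.377 mg/L.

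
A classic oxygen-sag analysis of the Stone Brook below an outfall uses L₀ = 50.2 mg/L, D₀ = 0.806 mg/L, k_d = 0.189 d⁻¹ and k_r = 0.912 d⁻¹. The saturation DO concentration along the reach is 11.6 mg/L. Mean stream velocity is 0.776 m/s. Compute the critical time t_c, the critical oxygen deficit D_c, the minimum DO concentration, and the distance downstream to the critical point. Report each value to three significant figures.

With k_r/k_d = 4.825 and 1 − D₀(k_r−k_d)/(k_d L₀) = 0.9386,
t_c = ln(4.825 × 0.9386) / (0.912 − 0.189) = ln(4.529) / 0.7230 = 1.511/0.7230 = 2.089 d.
L(t_c) = L₀ e^(−k_d t_c) = 50.2 × 0.6738 = 33.82 mg/L, and at the critical point k_r D_c = k_d L, so D_c = (0.189/0.912) × 33.82 = 7.009 mg/L.
Minimum DO = C_s − D_c = 11.6 − 7.009 = 4.591 mg/L.
x_c = v t_c = 0.776 m/s × 2.089 d × 86400 s/d = 140100 m ≈ 140 km.

t_c ≈ 2.09 d; D_c ≈ 7.01 mg/L; min DO ≈ 4.59 mg/L; x_c ≈ 140 km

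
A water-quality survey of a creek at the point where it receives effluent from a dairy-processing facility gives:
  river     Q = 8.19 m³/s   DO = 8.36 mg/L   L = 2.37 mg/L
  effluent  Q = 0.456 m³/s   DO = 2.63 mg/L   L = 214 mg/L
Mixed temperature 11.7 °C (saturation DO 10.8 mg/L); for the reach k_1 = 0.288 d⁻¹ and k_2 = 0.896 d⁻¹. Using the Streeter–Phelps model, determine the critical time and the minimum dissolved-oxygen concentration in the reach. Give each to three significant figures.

Mixed DO = (8.19×8.36 + 0.456×2.63)/(8.19+0.456) = 69.67/8.646 = 8.058 mg/L.
Mixed L₀ = (8.19×2.37 + 0.456×214)/(8.646) = 117.0/8.646 = 13.53 mg/L.
Initial deficit D₀ = C_s − DO₀ = 10.8 − 8.058 = 2.742 mg/L.
t_c = (1/0.6080) ln[(0.896/0.288)(1 − 2.742×0.6080/(0.288×13.53))] = 1.645 × ln(1.780) = 0.9485 d.
D_c = (0.288/0.896) × 13.53 × e^(−0.288×0.9485) = 0.3214 × 13.53 × 0.7610 = 3.310 mg/L.
Minimum DO = 10.8 − 3.310 = 7.490 mg/L.

t_c ≈ 0.948 d; minimum DO ≈ 7.49 mg/L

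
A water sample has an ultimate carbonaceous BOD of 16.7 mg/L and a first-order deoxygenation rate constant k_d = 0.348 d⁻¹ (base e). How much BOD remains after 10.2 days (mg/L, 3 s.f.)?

L_t = L₀ e^(−k_d t) = 16.7 × e^(−0.348×10.2) = 16.7 × 0.02874 = 0.4799 mg/L.

L ≈ 0.480 mg/L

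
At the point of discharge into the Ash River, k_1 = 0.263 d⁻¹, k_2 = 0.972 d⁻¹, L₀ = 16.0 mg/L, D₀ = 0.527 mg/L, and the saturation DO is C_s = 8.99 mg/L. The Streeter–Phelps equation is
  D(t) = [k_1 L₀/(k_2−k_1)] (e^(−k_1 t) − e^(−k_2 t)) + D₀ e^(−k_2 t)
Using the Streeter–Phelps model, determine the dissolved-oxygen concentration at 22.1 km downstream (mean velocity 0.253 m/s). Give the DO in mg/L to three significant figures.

Travel time t = x/v = 22.1 km / (0.253 m/s) = 22100 m / 0.253 m/s = 87350 s = 1.011 d.
k_1 L₀/(k_2−k_1) = 0.263×16.0/(0.972−0.263) = 4.208/0.7090 = 5.935 mg/L.
e^(−k_1 t) = e^(−0.263×1.011) = 0.7665; e^(−k_2 t) = e^(−0.972×1.011) = 0.3743.
D = 5.935 × (0.7665 − 0.3743) + 0.527 × 0.3743 = 2.328 + 0.1973 = 2.525 mg/L.
DO = C_s − D = 8.99 − 2.525 = 6.465 mg/L.

DO ≈ 6.46 mg/L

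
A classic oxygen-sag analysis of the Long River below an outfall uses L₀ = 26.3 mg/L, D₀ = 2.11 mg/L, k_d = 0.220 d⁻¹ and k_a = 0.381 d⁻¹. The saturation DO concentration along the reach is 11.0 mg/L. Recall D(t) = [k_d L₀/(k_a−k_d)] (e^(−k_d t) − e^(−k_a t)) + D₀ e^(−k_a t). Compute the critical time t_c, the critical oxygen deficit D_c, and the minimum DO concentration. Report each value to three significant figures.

At the critical point dD/dt = 0, so k_d L₀ e^(−k_d t) = k_a D. Substituting D(t) from the Streeter–Phelps equation and solving for t gives
t_c = ln[(k_a/k_d)(1 − D₀(k_a−k_d)/(k_d L₀))] / (k_a−k_d).
Here k_a−k_d = 0.1610 d⁻¹ and 1 − D₀(k_a−k_d)/(k_d L₀) = 1 − 2.11×0.1610/(0.220×26.3) = 0.9413, so
t_c = ln(1.732 × 0.9413) / 0.1610 = 0.4887 / 0.1610 = 3.035 d.
D_c = (k_d/k_a) L₀ e^(−k_d t_c) = (0.220/0.381) × 26.3 × e^(−0.220×3.035) = 0.5774 × 26.3 × 0.5129 = 7.789 mg/L.
Minimum DO = C_s − D_c = 11.0 − 7.789 = 3.211 mg/L.

t_c ≈ 3.04 d; D_c ≈ 7.79 mg/L; min DO ≈ 3.21 mg/L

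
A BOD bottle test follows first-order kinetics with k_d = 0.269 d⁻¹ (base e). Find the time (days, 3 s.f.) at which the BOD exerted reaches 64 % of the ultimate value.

t ≈ 3.80 d

y/L₀ = 1 − e^(−k_d t) = 0.64 ⇒ e^(−k_d t) = 0.360
t = −ln(0.360) / 0.269 = 1.022 / 0.269 = 3.798 d.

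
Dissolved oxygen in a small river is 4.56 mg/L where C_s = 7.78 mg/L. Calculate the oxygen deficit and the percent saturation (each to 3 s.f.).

D = C_s − C = 7.78 − 4.56 = 3.22 mg/L.
% saturation = 4.56/7.78 × 100 = 58.6 %.

D ≈ 3.22 mg/L; 58.6 % saturation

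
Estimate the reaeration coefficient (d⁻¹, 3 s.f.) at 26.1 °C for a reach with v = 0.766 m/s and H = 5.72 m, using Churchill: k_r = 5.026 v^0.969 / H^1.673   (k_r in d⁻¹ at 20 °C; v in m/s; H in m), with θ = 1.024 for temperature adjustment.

k_r(20) = 5.026 × 0.766^0.969 / 5.72^1.673 = 5.026 × 0.7724 / 18.50 = 0.2099 d⁻¹.
k_r(26.1) = 0.2099 × 1.024^(26.1−20) = 0.2099 × 1.156 = 0.2425 d⁻¹.

k_r ≈ 0.243 d⁻¹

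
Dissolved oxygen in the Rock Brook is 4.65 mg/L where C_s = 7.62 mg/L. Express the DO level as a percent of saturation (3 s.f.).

% saturation = C/C_s × 100 = 4.65/7.62 × 100 = 61.0 %.

61.0 % saturation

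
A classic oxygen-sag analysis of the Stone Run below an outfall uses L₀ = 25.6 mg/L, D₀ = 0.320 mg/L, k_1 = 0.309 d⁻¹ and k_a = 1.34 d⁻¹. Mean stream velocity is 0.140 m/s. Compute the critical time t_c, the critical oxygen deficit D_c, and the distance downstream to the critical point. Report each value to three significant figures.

At the critical point dD/dt = 0, so k_1 L₀ e^(−k_1 t) = k_a D. Substituting D(t) from the Streeter–Phelps equation and solving for t gives
t_c = ln[(k_a/k_1)(1 − D₀(k_a−k_1)/(k_1 L₀))] / (k_a−k_1).
Here k_a−k_1 = 1.031 d⁻¹ and 1 − D₀(k_a−k_1)/(k_1 L₀) = 1 − 0.320×1.031/(0.309×25.6) = 0.9583, so
t_c = ln(4.337 × 0.9583) / 1.031 = 1.424 / 1.031 = 1.382 d.
L(t_c) = L₀ e^(−k_1 t_c) = 25.6 × 0.6525 = 16.70 mg/L, and at the critical point k_a D_c = k_1 L, so D_c = (0.309/1.34) × 16.70 = 3.852 mg/L.
x_c = v t_c = 0.140 m/s × 1.382 d × 86400 s/d = 16710 m ≈ 16.7 km.

t_c ≈ 1.38 d; D_c ≈ 3.85 mg/L; x_c ≈ 16.7 km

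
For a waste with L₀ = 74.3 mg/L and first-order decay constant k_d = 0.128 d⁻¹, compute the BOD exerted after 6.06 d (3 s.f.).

y ≈ 40.1 mg/L

y_t = L₀(1 − e^(−k_d t)) = 74.3 × (1 − e^(−0.128×6.06))
= 74.3 × (1 − 0.4604) = 74.3 × 0.5396 = 40.09 mg/L.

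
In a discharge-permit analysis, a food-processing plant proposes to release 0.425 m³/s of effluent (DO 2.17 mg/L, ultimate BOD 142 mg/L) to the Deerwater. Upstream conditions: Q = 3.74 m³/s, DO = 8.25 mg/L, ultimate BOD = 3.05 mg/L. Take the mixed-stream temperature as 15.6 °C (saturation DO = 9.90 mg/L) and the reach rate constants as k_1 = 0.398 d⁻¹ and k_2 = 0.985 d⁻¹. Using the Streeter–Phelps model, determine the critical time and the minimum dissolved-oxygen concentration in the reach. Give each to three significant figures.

t_c ≈ 1.18 d; minimum DO ≈ 5.54 mg/L

Mixed DO = (3.74×8.25 + 0.425×2.17)/(3.74+0.425) = 31.78/4.165 = 7.630 mg/L.
Mixed L₀ = (3.74×3.05 + 0.425×142)/(4.165) = 71.76/4.165 = 17.23 mg/L.
Initial deficit D₀ = C_s − DO₀ = 9.90 − 7.630 = 2.270 mg/L.
t_c = (1/0.5870) ln[(0.985/0.398)(1 − 2.270×0.5870/(0.398×17.23))] = 1.704 × ln(1.994) = 1.176 d.
D_c = (0.398/0.985) × 17.23 × e^(−0.398×1.176) = 0.4041 × 17.23 × 0.6263 = 4.360 mg/L.
Minimum DO = 9.90 − 4.360 = 5.540 mg/L.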